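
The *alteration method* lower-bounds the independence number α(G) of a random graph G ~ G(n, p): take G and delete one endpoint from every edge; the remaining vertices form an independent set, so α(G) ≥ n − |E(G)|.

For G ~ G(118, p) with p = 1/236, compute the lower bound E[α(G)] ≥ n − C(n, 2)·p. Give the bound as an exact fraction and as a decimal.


E[|E(G)|] = C(118, 2)·p = 6903 · (1/236) = 117/4.
E[α(G)] ≥ n − E[|E(G)|] = 118 − 117/4 = 355/4.
Numerically: ≈ 88.7500.
(This is only a lower bound; the true E[α(G)] may be larger.)

E[α(G)] ≥ 355/4 ≈ 88.7500.


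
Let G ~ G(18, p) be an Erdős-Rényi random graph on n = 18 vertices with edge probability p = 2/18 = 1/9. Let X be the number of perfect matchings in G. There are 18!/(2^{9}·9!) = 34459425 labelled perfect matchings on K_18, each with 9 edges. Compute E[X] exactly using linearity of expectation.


K_18 has 18!/(2^{9}·9!) = 34459425 labelled perfect matchings.
For each such perfect matching H, let X_H = 1 if all 9 edges of H are present in G. Then P[X_H = 1] = p^{9} = (1/9)^{9} = 1/387420489.
By linearity of expectation: E[X] = Σ_H E[X_H] = 34459425 · p^{9} = 34459425 · 1/387420489 = 425425/4782969.
Numerically: E[X] ≈ 0.0889.

E[X] = 34459425 · (1/9)^{9} = 425425/4782969 ≈ 0.0889.


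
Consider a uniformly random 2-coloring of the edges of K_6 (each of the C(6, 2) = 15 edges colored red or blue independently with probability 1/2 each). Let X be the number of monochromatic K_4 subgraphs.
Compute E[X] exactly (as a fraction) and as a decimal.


Let X = Σ_S X_S over the C(6, 4) = 15 subsets S of size 4, where X_S = 1 if the K_4 on S is monochromatic.
For a fixed S, the K_4 on S has C(4, 2) = 6 edges. P[all 6 edges red] = (1/2)^6, and likewise for blue, so P[monochromatic] = 2·(1/2)^6 = 2^{1 − 6} = 1/32.
Summing: E[X] = C(6, 4) · 2^{1 − 6} = 15 · 1/32 = 15/32.
Numerically: E[X] ≈ 0.468750.

E[X] = C(6,4)·2^(1−C(4,2)) = 15/32 ≈ 0.468750.


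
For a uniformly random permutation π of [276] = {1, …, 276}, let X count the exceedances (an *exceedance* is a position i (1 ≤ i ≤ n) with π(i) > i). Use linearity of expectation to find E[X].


Write X = Σ_{i=1}^{276} X_i, where X_i = 1_{π(i) > i}.
For each fixed i, π(i) is uniform over {1, …, 276} (marginal of a uniform permutation), so P[π(i) > i] = (n − i)/n. Summing: Σ_{i=1}^{276} (n − i)/n = (0 + 1 + … + 275)/276 = 276(276 − 1)/(2·276) = (276 − 1)/2.
Hence E[X] = Σ_{i=1}^{276} (276 − i)/276 = 275/2 ≈ 137.500.

E[X] = 275/2 = 137.500.


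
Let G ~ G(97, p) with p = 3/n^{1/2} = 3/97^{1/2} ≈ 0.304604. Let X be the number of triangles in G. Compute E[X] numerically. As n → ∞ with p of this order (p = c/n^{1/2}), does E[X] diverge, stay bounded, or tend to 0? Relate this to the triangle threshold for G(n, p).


Number of potential triangles: C(97, 3) = 147440.
Each occurs with probability p³ ≈ (0.304604)³ ≈ 2.82622128e-02.
By linearity: E[X] = C(97, 3)·p³ ≈ 147440 · 2.82622128e-02 ≈ 4166.980662.
Since α = 1/2 < 1, p = c/n^{1/2} ≫ 1/n is above the triangle threshold p ~ 1/n. Asymptotically E[X] ~ (c³/6)·n^{3(1−α)} = (3³/6)·n^{1.5} → ∞; triangles are abundant w.h.p.

E[X] ≈ 4166.980662; in regime p = Θ(1/n^{1/2}) E[X] diverges (above the triangle threshold p ~ 1/n).


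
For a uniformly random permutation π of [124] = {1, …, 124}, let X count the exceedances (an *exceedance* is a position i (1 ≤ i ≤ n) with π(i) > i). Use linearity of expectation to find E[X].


Write X = Σ_{i=1}^{124} X_i, where X_i = 1_{π(i) > i}.
For each fixed i, π(i) is uniform over {1, …, 124} (marginal of a uniform permutation), so P[π(i) > i] = (n − i)/n. Summing: Σ_{i=1}^{124} (n − i)/n = (0 + 1 + … + 123)/124 = 124(124 − 1)/(2·124) = (124 − 1)/2.
Hence E[X] = Σ_{i=1}^{124} (124 − i)/124 = 123/2 ≈ 61.500000.

E[X] = 123/2 = 61.500000.


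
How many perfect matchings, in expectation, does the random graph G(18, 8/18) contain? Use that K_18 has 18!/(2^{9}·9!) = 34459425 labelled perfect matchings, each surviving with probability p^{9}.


K_18 has 18!/(2^{9}·9!) = 34459425 labelled perfect matchings.
For each such perfect matching H, let X_H = 1 if all 9 edges of H are present in G. Then P[X_H = 1] = p^{9} = (4/9)^{9} = 262144/387420489.
Summing the indicators: E[X] = Σ_H E[X_H] = 34459425 · p^{9} = 34459425 · 262144/387420489 = 111522611200/4782969.
Numerically: E[X] ≈ 23317.

E[X] = 34459425 · (4/9)^{9} = 111522611200/4782969 ≈ 23317.


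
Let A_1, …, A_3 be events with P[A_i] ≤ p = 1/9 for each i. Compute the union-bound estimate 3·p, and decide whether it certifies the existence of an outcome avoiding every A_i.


Union bound: P[∪_{i=1}^{3} A_i] ≤ Σ_i P[A_i] ≤ 3·p = 3·(1/9) = 1/3.
Numerically: 1/3 ≈ 0.3333.
Is 1/3 < 1? YES.
Since P[∪ A_i] ≤ 1/3 < 1, the complement has P[∩ A_i^c] ≥ 1 − 1/3 = 2/3 > 0, so some outcome avoids every A_i.

3·p = 1/3 ≈ 0.3333; existence CERTIFIED by the union bound.


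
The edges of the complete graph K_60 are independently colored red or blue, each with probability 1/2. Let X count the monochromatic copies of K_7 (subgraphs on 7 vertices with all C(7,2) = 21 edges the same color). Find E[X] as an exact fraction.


Let X = Σ_S X_S over the C(60, 7) = 386206920 subsets S of size 7, where X_S = 1 if the K_7 on S is monochromatic.
For a fixed S, the K_7 on S has C(7, 2) = 21 edges. P[all 21 edges red] = (1/2)^21, and likewise for blue, so P[monochromatic] = 2·(1/2)^21 = 2^{1 − 21} = 1/1048576.
Summing: E[X] = C(60, 7) · 2^{1 − 21} = 386206920 · 1/1048576 = 48275865/131072.
Numerically: E[X] ≈ 368.3156.

E[X] = C(60,7)·2^(1−C(7,2)) = 48275865/131072 ≈ 368.3156.


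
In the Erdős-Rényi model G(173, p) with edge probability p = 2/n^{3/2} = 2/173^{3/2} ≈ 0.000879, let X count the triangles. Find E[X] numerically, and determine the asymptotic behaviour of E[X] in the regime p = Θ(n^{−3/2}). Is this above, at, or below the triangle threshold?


Number of potential triangles: C(173, 3) = 848046.
Each occurs with probability p³ ≈ (0.000879)³ ≈ 6.79020e-10.
By linearity: E[X] = C(173, 3)·p³ ≈ 848046 · 6.79020e-10 ≈ 0.001.
Since α = 3/2 > 1, p = c/n^{3/2} = o(1/n) is below the triangle threshold p ~ 1/n. Asymptotically E[X] ~ (c³/6)·n^{3(1−α)} = (2³/6)·n^{-1.5} → 0, so by Markov's inequality G has no triangles w.h.p.

E[X] ≈ 0.001; in regime p = Θ(1/n^{3/2}) E[X] tends to 0 (below the triangle threshold p ~ 1/n).


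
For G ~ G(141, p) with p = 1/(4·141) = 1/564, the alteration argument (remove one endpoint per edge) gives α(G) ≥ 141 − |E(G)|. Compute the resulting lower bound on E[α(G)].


E[|E(G)|] = C(141, 2)·p = 9870 · (1/564) = 35/2.
E[α(G)] ≥ n − E[|E(G)|] = 141 − 35/2 = 247/2.
Numerically: ≈ 123.50000.
(This is only a lower bound; the true E[α(G)] may be larger.)

E[α(G)] ≥ 247/2 ≈ 123.50000.


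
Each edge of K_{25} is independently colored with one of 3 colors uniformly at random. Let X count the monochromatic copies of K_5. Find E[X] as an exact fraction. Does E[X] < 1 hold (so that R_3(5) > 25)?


E[X] = C(25, 5) · 3^{1 − 10} = 53130 · 3^{−9} = 53130/19683.
As a reduced fraction: E[X] = 17710/6561 ≈ 2.6992836.
Is E[X] < 1? NO.
Since E[X] ≥ 1, the first-moment bound is inconclusive at n = 25; it does NOT by itself certify R_3(5) > 25.

E[X] = 17710/6561 ≈ 2.6992836; E[X] ≥ 1; first-moment method inconclusive here.


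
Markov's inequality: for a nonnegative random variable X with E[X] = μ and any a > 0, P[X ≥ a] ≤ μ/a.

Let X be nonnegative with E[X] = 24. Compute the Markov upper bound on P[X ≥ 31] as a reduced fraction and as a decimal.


μ = E[X] = 24, a = 31.
Markov: P[X ≥ 31] ≤ μ/a = (24)/31 = 24/31.
Numerically: ≈ 0.77419.
(Since a = 31 > μ = 24.00000, the bound 24/31 is < 1 and informative.)

P[X ≥ 31] ≤ 24/31 ≈ 0.77419.


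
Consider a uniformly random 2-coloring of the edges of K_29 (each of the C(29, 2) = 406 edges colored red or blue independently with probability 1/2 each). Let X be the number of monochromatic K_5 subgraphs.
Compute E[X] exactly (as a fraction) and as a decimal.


Let X = Σ_S X_S over the C(29, 5) = 118755 subsets S of size 5, where X_S = 1 if the K_5 on S is monochromatic.
For a fixed S, the K_5 on S has C(5, 2) = 10 edges. P[all 10 edges red] = (1/2)^10, and likewise for blue, so P[monochromatic] = 2·(1/2)^10 = 2^{1 − 10} = 1/512.
By linearity: E[X] = C(29, 5) · 2^{1 − 10} = 118755 · 1/512 = 118755/512.
Numerically: E[X] ≈ 231.943.

E[X] = C(29,5)·2^(1−C(5,2)) = 118755/512 ≈ 231.943.


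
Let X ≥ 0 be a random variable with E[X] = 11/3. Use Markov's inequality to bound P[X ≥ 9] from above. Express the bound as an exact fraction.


μ = E[X] = 11/3, a = 9.
Markov: P[X ≥ 9] ≤ μ/a = (11/3)/9 = 11/27.
Numerically: ≈ 0.40741.
(Since a = 9 > μ = 3.66667, the bound 11/27 is < 1 and informative.)

P[X ≥ 9] ≤ 11/27 ≈ 0.40741.


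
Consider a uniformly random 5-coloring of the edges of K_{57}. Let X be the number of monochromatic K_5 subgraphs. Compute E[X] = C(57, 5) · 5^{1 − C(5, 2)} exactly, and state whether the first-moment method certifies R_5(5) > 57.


E[X] = C(57, 5) · 5^{1 − 10} = 4187106 · 5^{−9} = 4187106/1953125.
As a reduced fraction: E[X] = 4187106/1953125 ≈ 2.143798.
Is E[X] < 1? NO.
Since E[X] ≥ 1, the first-moment bound is inconclusive at n = 57; it does NOT by itself certify R_5(5) > 57.

E[X] = 4187106/1953125 ≈ 2.143798; E[X] ≥ 1; first-moment method inconclusive here.


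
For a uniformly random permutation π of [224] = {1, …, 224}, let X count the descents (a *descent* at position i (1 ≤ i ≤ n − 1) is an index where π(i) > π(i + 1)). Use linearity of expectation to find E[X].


Write X = Σ X_I over i = 1, …, 223, with X_I the indicator of one descent.
There are 223 indicators.
For each fixed i, the pair (π(i), π(i+1)) is a uniformly random ordered pair of distinct values from {1, …, 224}; by symmetry P[π(i) > π(i+1)] = 1/2.
By linearity: E[X] = 223 · (1/2) = (224 − 1) · (1/2) = 223/2 ≈ 111.500.

E[X] = 223/2 = 111.500.


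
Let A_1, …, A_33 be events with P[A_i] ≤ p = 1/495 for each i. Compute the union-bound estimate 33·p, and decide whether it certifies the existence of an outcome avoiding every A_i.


Union bound: P[∪_{i=1}^{33} A_i] ≤ Σ_i P[A_i] ≤ 33·p = 33·(1/495) = 1/15.
Numerically: 1/15 ≈ 0.067.
Is 1/15 < 1? YES.
Since P[∪ A_i] ≤ 1/15 < 1, the complement has P[∩ A_i^c] ≥ 1 − 1/15 = 14/15 > 0, so some outcome avoids every A_i.

33·p = 1/15 ≈ 0.067; existence CERTIFIED by the union bound.


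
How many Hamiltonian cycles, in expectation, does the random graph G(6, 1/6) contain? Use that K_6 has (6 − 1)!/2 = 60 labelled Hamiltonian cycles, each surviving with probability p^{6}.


K_6 has (6 − 1)!/2 = 60 labelled Hamiltonian cycles.
For each such Hamiltonian cycle H, let X_H = 1 if all 6 edges of H are present in G. Then P[X_H = 1] = p^{6} = (1/6)^{6} = 1/46656.
By linearity: E[X] = Σ_H E[X_H] = 60 · p^{6} = 60 · 1/46656 = 5/3888.
Numerically: E[X] ≈ 0.001286.

E[X] = 60 · (1/6)^{6} = 5/3888 ≈ 0.001286.


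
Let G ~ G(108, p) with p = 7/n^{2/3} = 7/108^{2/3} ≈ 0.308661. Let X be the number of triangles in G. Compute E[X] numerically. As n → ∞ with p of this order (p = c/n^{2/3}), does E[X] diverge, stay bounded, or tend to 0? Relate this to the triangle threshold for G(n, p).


Number of potential triangles: C(108, 3) = 204156.
Each occurs with probability p³ ≈ (0.308661)³ ≈ 2.94067215e-02.
By linearity: E[X] = C(108, 3)·p³ ≈ 204156 · 2.94067215e-02 ≈ 6003.558642.
Since α = 2/3 < 1, p = c/n^{2/3} ≫ 1/n is above the triangle threshold p ~ 1/n. Asymptotically E[X] ~ (c³/6)·n^{3(1−α)} = (7³/6)·n^{1} → ∞; triangles are abundant w.h.p.

E[X] ≈ 6003.558642; in regime p = Θ(1/n^{2/3}) E[X] diverges (above the triangle threshold p ~ 1/n).


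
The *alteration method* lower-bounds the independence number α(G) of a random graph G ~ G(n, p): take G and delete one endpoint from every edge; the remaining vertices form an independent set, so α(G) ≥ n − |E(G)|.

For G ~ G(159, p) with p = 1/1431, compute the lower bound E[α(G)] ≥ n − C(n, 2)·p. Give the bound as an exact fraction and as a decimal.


E[|E(G)|] = C(159, 2)·p = 12561 · (1/1431) = 79/9.
E[α(G)] ≥ n − E[|E(G)|] = 159 − 79/9 = 1352/9.
Numerically: ≈ 150.222.
(This is only a lower bound; the true E[α(G)] may be larger.)

E[α(G)] ≥ 1352/9 ≈ 150.222.


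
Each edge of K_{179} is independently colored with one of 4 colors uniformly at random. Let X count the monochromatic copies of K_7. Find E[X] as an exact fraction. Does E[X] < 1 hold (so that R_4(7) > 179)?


E[X] = C(179, 7) · 4^{1 − 21} = 1037437234460 · 4^{−20} = 1037437234460/1099511627776.
As a reduced fraction: E[X] = 259359308615/274877906944 ≈ 0.943544.
Is E[X] < 1? YES.
Since E[X] < 1, there exists a 4-coloring of K_{179} with no monochromatic K_7; hence R_4(7) > 179.

E[X] = 259359308615/274877906944 ≈ 0.943544; E[X] < 1, so R_4(7) > 179.


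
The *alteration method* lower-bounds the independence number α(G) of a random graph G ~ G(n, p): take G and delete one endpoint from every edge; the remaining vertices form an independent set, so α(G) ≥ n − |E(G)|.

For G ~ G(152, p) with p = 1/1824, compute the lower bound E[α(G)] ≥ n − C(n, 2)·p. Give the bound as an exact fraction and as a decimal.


E[|E(G)|] = C(152, 2)·p = 11476 · (1/1824) = 151/24.
E[α(G)] ≥ n − E[|E(G)|] = 152 − 151/24 = 3497/24.
Numerically: ≈ 145.708333.
(This is only a lower bound; the true E[α(G)] may be larger.)

E[α(G)] ≥ 3497/24 ≈ 145.708333.


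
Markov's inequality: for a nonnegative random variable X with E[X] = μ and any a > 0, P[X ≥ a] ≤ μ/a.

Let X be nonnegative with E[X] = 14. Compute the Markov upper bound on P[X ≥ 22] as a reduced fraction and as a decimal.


μ = E[X] = 14, a = 22.
Markov: P[X ≥ 22] ≤ μ/a = (14)/22 = 7/11.
Numerically: ≈ 0.636.
(Since a = 22 > μ = 14.000, the bound 7/11 is < 1 and informative.)

P[X ≥ 22] ≤ 7/11 ≈ 0.636.


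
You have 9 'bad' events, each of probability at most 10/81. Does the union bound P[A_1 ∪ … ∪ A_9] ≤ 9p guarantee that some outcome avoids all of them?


Union bound: P[∪_{i=1}^{9} A_i] ≤ Σ_i P[A_i] ≤ 9·p = 9·(10/81) = 10/9.
Numerically: 10/9 ≈ 1.1111111.
Is 10/9 < 1? NO.
Since the bound 10/9 is ≥ 1, the union bound is uninformative here; it does NOT by itself certify existence.

9·p = 10/9 ≈ 1.1111111; existence NOT certified by the union bound.


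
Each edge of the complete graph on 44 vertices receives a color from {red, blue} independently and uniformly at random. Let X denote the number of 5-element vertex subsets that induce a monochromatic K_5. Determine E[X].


Let X = Σ_S X_S over the C(44, 5) = 1086008 subsets S of size 5, where X_S = 1 if the K_5 on S is monochromatic.
For a fixed S, the K_5 on S has C(5, 2) = 10 edges. P[all 10 edges red] = (1/2)^10, and likewise for blue, so P[monochromatic] = 2·(1/2)^10 = 2^{1 − 10} = 1/512.
By linearity of expectation: E[X] = C(44, 5) · 2^{1 − 10} = 1086008 · 1/512 = 135751/64.
Numerically: E[X] ≈ 2121.109375.

E[X] = C(44,5)·2^(1−C(5,2)) = 135751/64 ≈ 2121.109375.


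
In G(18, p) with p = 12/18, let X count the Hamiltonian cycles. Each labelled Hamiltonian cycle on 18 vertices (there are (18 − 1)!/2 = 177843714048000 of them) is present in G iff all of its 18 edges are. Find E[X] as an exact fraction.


K_18 has (18 − 1)!/2 = 177843714048000 labelled Hamiltonian cycles.
For each such Hamiltonian cycle H, let X_H = 1 if all 18 edges of H are present in G. Then P[X_H = 1] = p^{18} = (2/3)^{18} = 262144/387420489.
By linearity of expectation: E[X] = Σ_H E[X_H] = 177843714048000 · p^{18} = 177843714048000 · 262144/387420489 = 63951526166528000/531441.
Numerically: E[X] ≈ 1.2034e+11.

E[X] = 177843714048000 · (2/3)^{18} = 63951526166528000/531441 ≈ 1.2034e+11.


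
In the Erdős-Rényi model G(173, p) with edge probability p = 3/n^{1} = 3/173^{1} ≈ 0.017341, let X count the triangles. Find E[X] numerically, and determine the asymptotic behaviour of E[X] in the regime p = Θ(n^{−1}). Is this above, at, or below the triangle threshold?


Number of potential triangles: C(173, 3) = 848046.
Each occurs with probability p³ ≈ (0.017341)³ ≈ 5.21465349e-06.
By linearity: E[X] = C(173, 3)·p³ ≈ 848046 · 5.21465349e-06 ≈ 4.422266.
Here α = 1, so p = 3/n is exactly at the triangle threshold p ~ 1/n. Asymptotically E[X] → c³/6 = 3³/6 = 9/2 ≈ 4.500000, a bounded constant. In this regime the triangle count is asymptotically Poisson(c³/6).

E[X] ≈ 4.422266; in regime p = Θ(1/n^{1}) E[X] stays bounded (at the triangle threshold p ~ 1/n).


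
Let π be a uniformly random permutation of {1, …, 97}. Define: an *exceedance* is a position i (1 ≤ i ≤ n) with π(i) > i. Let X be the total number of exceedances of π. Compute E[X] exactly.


Write X = Σ_{i=1}^{97} X_i, where X_i = 1_{π(i) > i}.
For each fixed i, π(i) is uniform over {1, …, 97} (marginal of a uniform permutation), so P[π(i) > i] = (n − i)/n. Summing: Σ_{i=1}^{97} (n − i)/n = (0 + 1 + … + 96)/97 = 97(97 − 1)/(2·97) = (97 − 1)/2.
Hence E[X] = Σ_{i=1}^{97} (97 − i)/97 = 48 ≈ 48.0000.

E[X] = 48 = 48.0000.


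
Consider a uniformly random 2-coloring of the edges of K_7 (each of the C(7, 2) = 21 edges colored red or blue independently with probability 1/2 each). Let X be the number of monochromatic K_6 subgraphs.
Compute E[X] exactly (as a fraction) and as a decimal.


Let X = Σ_S X_S over the C(7, 6) = 7 subsets S of size 6, where X_S = 1 if the K_6 on S is monochromatic.
For a fixed S, the K_6 on S has C(6, 2) = 15 edges. P[all 15 edges red] = (1/2)^15, and likewise for blue, so P[monochromatic] = 2·(1/2)^15 = 2^{1 − 15} = 1/16384.
By linearity of expectation: E[X] = C(7, 6) · 2^{1 − 15} = 7 · 1/16384 = 7/16384.
Numerically: E[X] ≈ 0.000.

E[X] = C(7,6)·2^(1−C(6,2)) = 7/16384 ≈ 0.000.


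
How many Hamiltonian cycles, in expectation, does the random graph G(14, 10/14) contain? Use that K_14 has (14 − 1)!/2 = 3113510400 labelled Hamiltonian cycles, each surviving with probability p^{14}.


K_14 has (14 − 1)!/2 = 3113510400 labelled Hamiltonian cycles.
For each such Hamiltonian cycle H, let X_H = 1 if all 14 edges of H are present in G. Then P[X_H = 1] = p^{14} = (5/7)^{14} = 6103515625/678223072849.
By linearity: E[X] = Σ_H E[X_H] = 3113510400 · p^{14} = 3113510400 · 6103515625/678223072849 = 2714765625000000000/96889010407.
Numerically: E[X] ≈ 2.8e+07.

E[X] = 3113510400 · (5/7)^{14} = 2714765625000000000/96889010407 ≈ 2.8e+07.


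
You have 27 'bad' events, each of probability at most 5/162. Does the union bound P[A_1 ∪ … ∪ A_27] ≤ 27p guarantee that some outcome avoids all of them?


Union bound: P[∪_{i=1}^{27} A_i] ≤ Σ_i P[A_i] ≤ 27·p = 27·(5/162) = 5/6.
Numerically: 5/6 ≈ 0.833333.
Is 5/6 < 1? YES.
Since P[∪ A_i] ≤ 5/6 < 1, the complement has P[∩ A_i^c] ≥ 1 − 5/6 = 1/6 > 0, so some outcome avoids every A_i.

27·p = 5/6 ≈ 0.833333; existence CERTIFIED by the union bound.


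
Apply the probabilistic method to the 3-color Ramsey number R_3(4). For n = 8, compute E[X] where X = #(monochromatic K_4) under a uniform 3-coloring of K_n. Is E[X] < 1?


E[X] = C(8, 4) · 3^{1 − 6} = 70 · 3^{−5} = 70/243.
As a reduced fraction: E[X] = 70/243 ≈ 0.2881.
Is E[X] < 1? YES.
Since E[X] < 1, there exists a 3-coloring of K_{8} with no monochromatic K_4; hence R_3(4) > 8.

E[X] = 70/243 ≈ 0.2881; E[X] < 1, so R_3(4) > 8.


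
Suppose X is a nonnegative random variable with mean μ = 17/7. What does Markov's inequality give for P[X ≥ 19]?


μ = E[X] = 17/7, a = 19.
Markov: P[X ≥ 19] ≤ μ/a = (17/7)/19 = 17/133.
Numerically: ≈ 0.1278.
(Since a = 19 > μ = 2.4286, the bound 17/133 is < 1 and informative.)

P[X ≥ 19] ≤ 17/133 ≈ 0.1278.


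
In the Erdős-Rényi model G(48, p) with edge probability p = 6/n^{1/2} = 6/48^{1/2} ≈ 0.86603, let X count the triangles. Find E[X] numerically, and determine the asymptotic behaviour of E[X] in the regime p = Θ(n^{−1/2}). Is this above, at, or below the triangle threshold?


Number of potential triangles: C(48, 3) = 17296.
Each occurs with probability p³ ≈ (0.86603)³ ≈ 6.4951905e-01.
By linearity: E[X] = C(48, 3)·p³ ≈ 17296 · 6.4951905e-01 ≈ 11234.08154.
Since α = 1/2 < 1, p = c/n^{1/2} ≫ 1/n is above the triangle threshold p ~ 1/n. Asymptotically E[X] ~ (c³/6)·n^{3(1−α)} = (6³/6)·n^{1.5} → ∞; triangles are abundant w.h.p.

E[X] ≈ 11234.08154; in regime p = Θ(1/n^{1/2}) E[X] diverges (above the triangle threshold p ~ 1/n).


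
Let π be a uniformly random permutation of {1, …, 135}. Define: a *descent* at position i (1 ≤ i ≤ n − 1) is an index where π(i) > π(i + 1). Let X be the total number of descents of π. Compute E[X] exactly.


Write X = Σ X_I over i = 1, …, 134, with X_I the indicator of one descent.
There are 134 indicators.
For each fixed i, the pair (π(i), π(i+1)) is a uniformly random ordered pair of distinct values from {1, …, 135}; by symmetry P[π(i) > π(i+1)] = 1/2.
By linearity: E[X] = 134 · (1/2) = (135 − 1) · (1/2) = 67 ≈ 67.00000.

E[X] = 67 = 67.00000.


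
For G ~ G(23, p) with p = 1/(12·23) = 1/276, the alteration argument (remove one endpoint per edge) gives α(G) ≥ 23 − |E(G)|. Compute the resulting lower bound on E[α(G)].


E[|E(G)|] = C(23, 2)·p = 253 · (1/276) = 11/12.
E[α(G)] ≥ n − E[|E(G)|] = 23 − 11/12 = 265/12.
Numerically: ≈ 22.083333.
(This is only a lower bound; the true E[α(G)] may be larger.)

E[α(G)] ≥ 265/12 ≈ 22.083333.


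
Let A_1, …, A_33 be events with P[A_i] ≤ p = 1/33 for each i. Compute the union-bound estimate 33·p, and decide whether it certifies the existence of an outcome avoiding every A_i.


Union bound: P[∪_{i=1}^{33} A_i] ≤ Σ_i P[A_i] ≤ 33·p = 33·(1/33) = 1.
Numerically: 1 ≈ 1.0000000.
Is 1 < 1? NO.
Since the bound 1 is ≥ 1, the union bound is uninformative here; it does NOT by itself certify existence.

33·p = 1 ≈ 1.0000000; existence NOT certified by the union bound.


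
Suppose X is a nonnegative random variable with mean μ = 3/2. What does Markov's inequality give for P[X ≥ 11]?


μ = E[X] = 3/2, a = 11.
Markov: P[X ≥ 11] ≤ μ/a = (3/2)/11 = 3/22.
Numerically: ≈ 0.1364.
(Since a = 11 > μ = 1.5000, the bound 3/22 is < 1 and informative.)

P[X ≥ 11] ≤ 3/22 ≈ 0.1364.


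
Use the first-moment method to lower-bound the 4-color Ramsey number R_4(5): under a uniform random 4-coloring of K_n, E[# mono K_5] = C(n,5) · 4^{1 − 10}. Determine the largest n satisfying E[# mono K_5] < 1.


We need C(n, 5) · 4^{1 − 10} < 1, i.e. C(n, 5) < 4^{10 − 1} = 262144.
Check values of n near the boundary:
  n = 28: C(28, 5) = 98280; 98280 < 262144? YES
  n = 29: C(29, 5) = 118755; 118755 < 262144? YES
  n = 30: C(30, 5) = 142506; 142506 < 262144? YES
  n = 31: C(31, 5) = 169911; 169911 < 262144? YES
  n = 32: C(32, 5) = 201376; 201376 < 262144? YES
  n = 33: C(33, 5) = 237336; 237336 < 262144? YES
  n = 34: C(34, 5) = 278256; 278256 < 262144? NO
  n = 35: C(35, 5) = 324632; 324632 < 262144? NO
  n = 36: C(36, 5) = 376992; 376992 < 262144? NO
The largest n with C(n, 5) < 262144 is n = 33 (where E[X] = 29667/32768 ≈ 0.905365). Hence R_4(5) > 33, i.e. R_4(5) ≥ 34.

Largest n = 33; hence R_4(5) > 33.


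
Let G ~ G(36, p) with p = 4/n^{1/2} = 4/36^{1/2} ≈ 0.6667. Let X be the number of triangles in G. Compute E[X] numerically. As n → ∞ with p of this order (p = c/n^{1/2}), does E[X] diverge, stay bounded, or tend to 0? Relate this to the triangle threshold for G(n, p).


Number of potential triangles: C(36, 3) = 7140.
Each occurs with probability p³ ≈ (0.6667)³ ≈ 2.962963e-01.
By linearity: E[X] = C(36, 3)·p³ ≈ 7140 · 2.962963e-01 ≈ 2115.5556.
Since α = 1/2 < 1, p = c/n^{1/2} ≫ 1/n is above the triangle threshold p ~ 1/n. Asymptotically E[X] ~ (c³/6)·n^{3(1−α)} = (4³/6)·n^{1.5} → ∞; triangles are abundant w.h.p.

E[X] ≈ 2115.5556; in regime p = Θ(1/n^{1/2}) E[X] diverges (above the triangle threshold p ~ 1/n).


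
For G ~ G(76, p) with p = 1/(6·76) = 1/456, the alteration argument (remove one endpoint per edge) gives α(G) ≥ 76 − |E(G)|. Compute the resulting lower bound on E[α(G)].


E[|E(G)|] = C(76, 2)·p = 2850 · (1/456) = 25/4.
E[α(G)] ≥ n − E[|E(G)|] = 76 − 25/4 = 279/4.
Numerically: ≈ 69.750000.
(This is only a lower bound; the true E[α(G)] may be larger.)

E[α(G)] ≥ 279/4 ≈ 69.750000.


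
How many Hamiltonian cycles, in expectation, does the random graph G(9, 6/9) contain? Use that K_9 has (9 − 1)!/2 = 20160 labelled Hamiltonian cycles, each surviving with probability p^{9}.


K_9 has (9 − 1)!/2 = 20160 labelled Hamiltonian cycles.
For each such Hamiltonian cycle H, let X_H = 1 if all 9 edges of H are present in G. Then P[X_H = 1] = p^{9} = (2/3)^{9} = 512/19683.
Summing the indicators: E[X] = Σ_H E[X_H] = 20160 · p^{9} = 20160 · 512/19683 = 1146880/2187.
Numerically: E[X] ≈ 524.4.

E[X] = 20160 · (2/3)^{9} = 1146880/2187 ≈ 524.4.


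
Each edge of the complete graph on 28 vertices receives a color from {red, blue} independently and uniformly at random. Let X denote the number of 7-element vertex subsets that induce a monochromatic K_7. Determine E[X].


Let X = Σ_S X_S over the C(28, 7) = 1184040 subsets S of size 7, where X_S = 1 if the K_7 on S is monochromatic.
For a fixed S, the K_7 on S has C(7, 2) = 21 edges. P[all 21 edges red] = (1/2)^21, and likewise for blue, so P[monochromatic] = 2·(1/2)^21 = 2^{1 − 21} = 1/1048576.
By linearity: E[X] = C(28, 7) · 2^{1 − 21} = 1184040 · 1/1048576 = 148005/131072.
Numerically: E[X] ≈ 1.129189.

E[X] = C(28,7)·2^(1−C(7,2)) = 148005/131072 ≈ 1.129189.


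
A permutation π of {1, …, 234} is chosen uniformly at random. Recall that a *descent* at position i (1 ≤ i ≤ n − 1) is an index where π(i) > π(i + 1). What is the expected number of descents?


Write X = Σ X_I over i = 1, …, 233, with X_I the indicator of one descent.
There are 233 indicators.
For each fixed i, the pair (π(i), π(i+1)) is a uniformly random ordered pair of distinct values from {1, …, 234}; by symmetry P[π(i) > π(i+1)] = 1/2.
By linearity: E[X] = 233 · (1/2) = (234 − 1) · (1/2) = 233/2 ≈ 116.500.

E[X] = 233/2 = 116.500.


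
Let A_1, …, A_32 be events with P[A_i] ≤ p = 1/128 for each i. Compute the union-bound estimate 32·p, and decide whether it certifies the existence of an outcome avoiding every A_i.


Union bound: P[∪_{i=1}^{32} A_i] ≤ Σ_i P[A_i] ≤ 32·p = 32·(1/128) = 1/4.
Numerically: 1/4 ≈ 0.250000.
Is 1/4 < 1? YES.
Since P[∪ A_i] ≤ 1/4 < 1, the complement has P[∩ A_i^c] ≥ 1 − 1/4 = 3/4 > 0, so some outcome avoids every A_i.

32·p = 1/4 ≈ 0.250000; existence CERTIFIED by the union bound.


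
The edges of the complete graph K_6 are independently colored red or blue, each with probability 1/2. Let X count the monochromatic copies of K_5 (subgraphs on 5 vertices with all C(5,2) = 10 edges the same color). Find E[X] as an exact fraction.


Let X = Σ_S X_S over the C(6, 5) = 6 subsets S of size 5, where X_S = 1 if the K_5 on S is monochromatic.
For a fixed S, the K_5 on S has C(5, 2) = 10 edges. P[all 10 edges red] = (1/2)^10, and likewise for blue, so P[monochromatic] = 2·(1/2)^10 = 2^{1 − 10} = 1/512.
By linearity: E[X] = C(6, 5) · 2^{1 − 10} = 6 · 1/512 = 3/256.
Numerically: E[X] ≈ 0.011719.

E[X] = C(6,5)·2^(1−C(5,2)) = 3/256 ≈ 0.011719.


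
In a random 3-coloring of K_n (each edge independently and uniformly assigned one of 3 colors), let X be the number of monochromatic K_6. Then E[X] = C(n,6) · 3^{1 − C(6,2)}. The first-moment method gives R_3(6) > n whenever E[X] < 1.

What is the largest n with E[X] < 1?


We need C(n, 6) · 3^{1 − 15} < 1, i.e. C(n, 6) < 3^{15 − 1} = 4782969.
Check values of n near the boundary:
  n = 35: C(35, 6) = 1623160; 1623160 < 4782969? YES
  n = 36: C(36, 6) = 1947792; 1947792 < 4782969? YES
  n = 37: C(37, 6) = 2324784; 2324784 < 4782969? YES
  n = 38: C(38, 6) = 2760681; 2760681 < 4782969? YES
  n = 39: C(39, 6) = 3262623; 3262623 < 4782969? YES
  n = 40: C(40, 6) = 3838380; 3838380 < 4782969? YES
  n = 41: C(41, 6) = 4496388; 4496388 < 4782969? YES
  n = 42: C(42, 6) = 5245786; 5245786 < 4782969? NO
The largest n with C(n, 6) < 4782969 is n = 41 (where E[X] = 1498796/1594323 ≈ 0.94008). Hence R_3(6) > 41, i.e. R_3(6) ≥ 42.

Largest n = 41; hence R_3(6) > 41.


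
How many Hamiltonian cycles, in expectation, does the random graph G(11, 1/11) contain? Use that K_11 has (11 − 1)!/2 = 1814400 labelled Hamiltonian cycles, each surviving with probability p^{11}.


K_11 has (11 − 1)!/2 = 1814400 labelled Hamiltonian cycles.
For each such Hamiltonian cycle H, let X_H = 1 if all 11 edges of H are present in G. Then P[X_H = 1] = p^{11} = (1/11)^{11} = 1/285311670611.
By linearity of expectation: E[X] = Σ_H E[X_H] = 1814400 · p^{11} = 1814400 · 1/285311670611 = 1814400/285311670611.
Numerically: E[X] ≈ 6.35936e-06.

E[X] = 1814400 · (1/11)^{11} = 1814400/285311670611 ≈ 6.35936e-06.


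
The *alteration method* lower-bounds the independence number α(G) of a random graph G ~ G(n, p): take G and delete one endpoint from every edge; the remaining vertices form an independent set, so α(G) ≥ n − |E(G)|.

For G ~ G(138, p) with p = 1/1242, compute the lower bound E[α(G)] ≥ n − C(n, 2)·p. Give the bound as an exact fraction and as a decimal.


E[|E(G)|] = C(138, 2)·p = 9453 · (1/1242) = 137/18.
E[α(G)] ≥ n − E[|E(G)|] = 138 − 137/18 = 2347/18.
Numerically: ≈ 130.388889.
(This is only a lower bound; the true E[α(G)] may be larger.)

E[α(G)] ≥ 2347/18 ≈ 130.388889.


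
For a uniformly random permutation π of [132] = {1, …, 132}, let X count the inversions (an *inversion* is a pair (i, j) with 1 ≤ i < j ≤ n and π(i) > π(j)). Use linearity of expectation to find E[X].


Write X = Σ X_I over the C(132, 2) = 8646 pairs i < j, with X_I the indicator of one inversion.
There are 8646 indicators.
For each fixed pair i < j, the values π(i) and π(j) are two distinct elements of {1, …, 132} in uniformly random order; by symmetry P[π(i) > π(j)] = 1/2.
By linearity: E[X] = 8646 · (1/2) = C(132, 2) · (1/2) = 8646/2 = 4323 ≈ 4323.00000.

E[X] = 4323 = 4323.00000.


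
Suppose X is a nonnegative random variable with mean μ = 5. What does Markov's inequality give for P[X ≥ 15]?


μ = E[X] = 5, a = 15.
Markov: P[X ≥ 15] ≤ μ/a = (5)/15 = 1/3.
Numerically: ≈ 0.33333.
(Since a = 15 > μ = 5.00000, the bound 1/3 is < 1 and informative.)

P[X ≥ 15] ≤ 1/3 ≈ 0.33333.


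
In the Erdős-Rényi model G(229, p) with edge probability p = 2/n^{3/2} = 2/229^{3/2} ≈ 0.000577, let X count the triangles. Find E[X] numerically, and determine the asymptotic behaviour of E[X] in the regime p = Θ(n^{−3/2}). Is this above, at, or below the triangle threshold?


Number of potential triangles: C(229, 3) = 1975354.
Each occurs with probability p³ ≈ (0.000577)³ ≈ 1.92234e-10.
By linearity: E[X] = C(229, 3)·p³ ≈ 1975354 · 1.92234e-10 ≈ 0.000.
Since α = 3/2 > 1, p = c/n^{3/2} = o(1/n) is below the triangle threshold p ~ 1/n. Asymptotically E[X] ~ (c³/6)·n^{3(1−α)} = (2³/6)·n^{-1.5} → 0, so by Markov's inequality G has no triangles w.h.p.

E[X] ≈ 0.000; in regime p = Θ(1/n^{3/2}) E[X] tends to 0 (below the triangle threshold p ~ 1/n).


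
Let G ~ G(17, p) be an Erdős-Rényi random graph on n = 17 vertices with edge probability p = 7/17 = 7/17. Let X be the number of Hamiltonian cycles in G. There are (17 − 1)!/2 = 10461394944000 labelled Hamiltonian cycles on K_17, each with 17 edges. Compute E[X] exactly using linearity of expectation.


K_17 has (17 − 1)!/2 = 10461394944000 labelled Hamiltonian cycles.
For each such Hamiltonian cycle H, let X_H = 1 if all 17 edges of H are present in G. Then P[X_H = 1] = p^{17} = (7/17)^{17} = 232630513987207/827240261886336764177.
By linearity: E[X] = Σ_H E[X_H] = 10461394944000 · p^{17} = 10461394944000 · 232630513987207/827240261886336764177 = 2433639682845888590481408000/827240261886336764177.
Numerically: E[X] ≈ 2.942e+06.

E[X] = 10461394944000 · (7/17)^{17} = 2433639682845888590481408000/827240261886336764177 ≈ 2.942e+06.


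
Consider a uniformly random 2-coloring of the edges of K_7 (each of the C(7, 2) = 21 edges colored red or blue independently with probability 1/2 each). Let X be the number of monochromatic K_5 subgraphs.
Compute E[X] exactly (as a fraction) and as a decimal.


Let X = Σ_S X_S over the C(7, 5) = 21 subsets S of size 5, where X_S = 1 if the K_5 on S is monochromatic.
For a fixed S, the K_5 on S has C(5, 2) = 10 edges. P[all 10 edges red] = (1/2)^10, and likewise for blue, so P[monochromatic] = 2·(1/2)^10 = 2^{1 − 10} = 1/512.
By linearity: E[X] = C(7, 5) · 2^{1 − 10} = 21 · 1/512 = 21/512.
Numerically: E[X] ≈ 0.041.

E[X] = C(7,5)·2^(1−C(5,2)) = 21/512 ≈ 0.041.


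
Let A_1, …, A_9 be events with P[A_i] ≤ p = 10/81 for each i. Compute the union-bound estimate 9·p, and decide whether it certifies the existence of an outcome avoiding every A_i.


Union bound: P[∪_{i=1}^{9} A_i] ≤ Σ_i P[A_i] ≤ 9·p = 9·(10/81) = 10/9.
Numerically: 10/9 ≈ 1.11111.
Is 10/9 < 1? NO.
Since the bound 10/9 is ≥ 1, the union bound is uninformative here; it does NOT by itself certify existence.

9·p = 10/9 ≈ 1.11111; existence NOT certified by the union bound.


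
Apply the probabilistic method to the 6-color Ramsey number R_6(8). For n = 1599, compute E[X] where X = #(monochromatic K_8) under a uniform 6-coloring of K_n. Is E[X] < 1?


E[X] = C(1599, 8) · 6^{1 − 28} = 1041478627524184359081 · 6^{−27} = 1041478627524184359081/1023490369077469249536.
As a reduced fraction: E[X] = 38573282500895717003/37907050706572935168 ≈ 1.017575.
Is E[X] < 1? NO.
Since E[X] ≥ 1, the first-moment bound is inconclusive at n = 1599; it does NOT by itself certify R_6(8) > 1599.

E[X] = 38573282500895717003/37907050706572935168 ≈ 1.017575; E[X] ≥ 1; first-moment method inconclusive here.


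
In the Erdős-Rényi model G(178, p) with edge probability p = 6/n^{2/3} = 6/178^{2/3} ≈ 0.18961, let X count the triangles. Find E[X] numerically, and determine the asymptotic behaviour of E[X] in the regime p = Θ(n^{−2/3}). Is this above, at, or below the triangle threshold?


Number of potential triangles: C(178, 3) = 924176.
Each occurs with probability p³ ≈ (0.18961)³ ≈ 6.8173210e-03.
By linearity: E[X] = C(178, 3)·p³ ≈ 924176 · 6.8173210e-03 ≈ 6300.40449.
Since α = 2/3 < 1, p = c/n^{2/3} ≫ 1/n is above the triangle threshold p ~ 1/n. Asymptotically E[X] ~ (c³/6)·n^{3(1−α)} = (6³/6)·n^{1} → ∞; triangles are abundant w.h.p.

E[X] ≈ 6300.40449; in regime p = Θ(1/n^{2/3}) E[X] diverges (above the triangle threshold p ~ 1/n).


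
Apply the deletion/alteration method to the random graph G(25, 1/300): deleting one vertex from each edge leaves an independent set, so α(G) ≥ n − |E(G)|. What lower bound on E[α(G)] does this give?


E[|E(G)|] = C(25, 2)·p = 300 · (1/300) = 1.
E[α(G)] ≥ n − E[|E(G)|] = 25 − 1 = 24.
Numerically: ≈ 24.000000.
(This is only a lower bound; the true E[α(G)] may be larger.)

E[α(G)] ≥ 24 ≈ 24.000000.


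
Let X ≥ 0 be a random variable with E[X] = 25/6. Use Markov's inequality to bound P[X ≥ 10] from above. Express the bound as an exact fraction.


μ = E[X] = 25/6, a = 10.
Markov: P[X ≥ 10] ≤ μ/a = (25/6)/10 = 5/12.
Numerically: ≈ 0.4167.
(Since a = 10 > μ = 4.1667, the bound 5/12 is < 1 and informative.)

P[X ≥ 10] ≤ 5/12 ≈ 0.4167.


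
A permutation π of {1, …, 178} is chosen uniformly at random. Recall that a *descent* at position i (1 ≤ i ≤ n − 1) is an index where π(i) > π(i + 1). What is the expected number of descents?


Write X = Σ X_I over i = 1, …, 177, with X_I the indicator of one descent.
There are 177 indicators.
For each fixed i, the pair (π(i), π(i+1)) is a uniformly random ordered pair of distinct values from {1, …, 178}; by symmetry P[π(i) > π(i+1)] = 1/2.
By linearity: E[X] = 177 · (1/2) = (178 − 1) · (1/2) = 177/2 ≈ 88.500000.

E[X] = 177/2 = 88.500000.


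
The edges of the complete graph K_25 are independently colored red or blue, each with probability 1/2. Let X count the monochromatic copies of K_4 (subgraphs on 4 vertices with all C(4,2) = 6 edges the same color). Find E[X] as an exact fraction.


Let X = Σ_S X_S over the C(25, 4) = 12650 subsets S of size 4, where X_S = 1 if the K_4 on S is monochromatic.
For a fixed S, the K_4 on S has C(4, 2) = 6 edges. P[all 6 edges red] = (1/2)^6, and likewise for blue, so P[monochromatic] = 2·(1/2)^6 = 2^{1 − 6} = 1/32.
By linearity of expectation: E[X] = C(25, 4) · 2^{1 − 6} = 12650 · 1/32 = 6325/16.
Numerically: E[X] ≈ 395.312.

E[X] = C(25,4)·2^(1−C(4,2)) = 6325/16 ≈ 395.312.


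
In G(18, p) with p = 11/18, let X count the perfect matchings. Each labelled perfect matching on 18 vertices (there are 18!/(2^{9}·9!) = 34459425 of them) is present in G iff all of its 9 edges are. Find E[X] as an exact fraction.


K_18 has 18!/(2^{9}·9!) = 34459425 labelled perfect matchings.
For each such perfect matching H, let X_H = 1 if all 9 edges of H are present in G. Then P[X_H = 1] = p^{9} = (11/18)^{9} = 2357947691/198359290368.
By linearity: E[X] = Σ_H E[X_H] = 34459425 · p^{9} = 34459425 · 2357947691/198359290368 = 1003129896443675/2448880128.
Numerically: E[X] ≈ 409628.

E[X] = 34459425 · (11/18)^{9} = 1003129896443675/2448880128 ≈ 409628.


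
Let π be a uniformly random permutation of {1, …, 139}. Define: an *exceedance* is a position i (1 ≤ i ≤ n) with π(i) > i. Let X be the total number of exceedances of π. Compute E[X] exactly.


Write X = Σ_{i=1}^{139} X_i, where X_i = 1_{π(i) > i}.
For each fixed i, π(i) is uniform over {1, …, 139} (marginal of a uniform permutation), so P[π(i) > i] = (n − i)/n. Summing: Σ_{i=1}^{139} (n − i)/n = (0 + 1 + … + 138)/139 = 139(139 − 1)/(2·139) = (139 − 1)/2.
Hence E[X] = Σ_{i=1}^{139} (139 − i)/139 = 69 ≈ 69.00000.

E[X] = 69 = 69.00000.


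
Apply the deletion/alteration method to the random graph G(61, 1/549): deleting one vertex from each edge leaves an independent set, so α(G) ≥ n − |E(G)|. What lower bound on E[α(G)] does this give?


E[|E(G)|] = C(61, 2)·p = 1830 · (1/549) = 10/3.
E[α(G)] ≥ n − E[|E(G)|] = 61 − 10/3 = 173/3.
Numerically: ≈ 57.6667.
(This is only a lower bound; the true E[α(G)] may be larger.)

E[α(G)] ≥ 173/3 ≈ 57.6667.


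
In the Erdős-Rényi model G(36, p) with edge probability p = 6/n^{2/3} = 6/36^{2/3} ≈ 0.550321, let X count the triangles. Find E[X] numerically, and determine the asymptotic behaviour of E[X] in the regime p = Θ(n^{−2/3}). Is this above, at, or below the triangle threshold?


Number of potential triangles: C(36, 3) = 7140.
Each occurs with probability p³ ≈ (0.550321)³ ≈ 1.66666667e-01.
By linearity: E[X] = C(36, 3)·p³ ≈ 7140 · 1.66666667e-01 ≈ 1190.000000.
Since α = 2/3 < 1, p = c/n^{2/3} ≫ 1/n is above the triangle threshold p ~ 1/n. Asymptotically E[X] ~ (c³/6)·n^{3(1−α)} = (6³/6)·n^{1} → ∞; triangles are abundant w.h.p.

E[X] ≈ 1190.000000; in regime p = Θ(1/n^{2/3}) E[X] diverges (above the triangle threshold p ~ 1/n).


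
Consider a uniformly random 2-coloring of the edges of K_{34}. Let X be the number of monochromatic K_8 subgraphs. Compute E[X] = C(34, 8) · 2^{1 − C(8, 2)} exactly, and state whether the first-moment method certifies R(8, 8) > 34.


E[X] = C(34, 8) · 2^{1 − 28} = 18156204 · 2^{−27} = 18156204/134217728.
As a reduced fraction: E[X] = 4539051/33554432 ≈ 0.135.
Is E[X] < 1? YES.
Since E[X] < 1, there exists a 2-coloring of K_{34} with no monochromatic K_8; hence R(8, 8) > 34.

E[X] = 4539051/33554432 ≈ 0.135; E[X] < 1, so R(8, 8) > 34.
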